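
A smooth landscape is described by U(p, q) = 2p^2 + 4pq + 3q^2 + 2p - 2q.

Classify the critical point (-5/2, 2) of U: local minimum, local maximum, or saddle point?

The Hessian of U is constant: H = [[4, 4], [4, 6]].
det(H) = 4·6 − 4² = 8.
det(H) > 0 and tr(H) = 10 > 0, so H is positive definite and the point is a local minimum.

local minimum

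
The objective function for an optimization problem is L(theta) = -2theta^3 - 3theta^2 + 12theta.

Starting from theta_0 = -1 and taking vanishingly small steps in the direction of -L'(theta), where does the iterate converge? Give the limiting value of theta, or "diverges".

-2

L'(theta) = -6(theta - 1)(theta + 2), so L'(-1) = 12.
Gradient descent moves in the -L' direction, i.e. theta is decreasing.
The nearest critical point in that direction is theta = -2, where L'' = 18 > 0 (a local minimum). The iterate converges there.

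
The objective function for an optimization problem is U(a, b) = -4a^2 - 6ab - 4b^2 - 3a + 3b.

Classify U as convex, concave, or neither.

U is quadratic, so its Hessian is the constant matrix H = [[-8, -6], [-6, -8]].
det(H) = 28, tr(H) = -16.
det(H) > 0 and tr(H) < 0, so H is negative definite everywhere: concave.

concave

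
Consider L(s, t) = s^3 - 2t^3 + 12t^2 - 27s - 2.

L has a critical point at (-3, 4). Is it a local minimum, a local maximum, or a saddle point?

local maximum

The mixed partial ∂²L/∂s∂t is 0, so the Hessian at any point is diag(L_ss, L_tt) = diag(6s, 12(-t + 2)).
At (-3, 4): H = diag(-18, -24).
Both eigenvalues are negative, so H is negative definite: a local maximum.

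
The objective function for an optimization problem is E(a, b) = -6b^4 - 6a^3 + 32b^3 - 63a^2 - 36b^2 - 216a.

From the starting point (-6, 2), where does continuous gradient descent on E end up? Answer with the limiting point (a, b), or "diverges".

(-4, 1)

E is separable, so gradient descent decouples: a follows -∂E/∂a, b follows -∂E/∂b.
∂E/∂a = -18(a + 3)(a + 4); at a=-6 this is -108, so a increases.
∂E/∂b = -24b(b - 3)(b - 1); at b=2 this is 48, so b decreases.
a converges to its nearest critical value -4 (a local min of the a-part); b converges to 1. The iterate converges to (-4, 1).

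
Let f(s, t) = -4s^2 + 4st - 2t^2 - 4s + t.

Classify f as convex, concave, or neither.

f is quadratic, so its Hessian is the constant matrix H = [[-8, 4], [4, -4]].
det(H) = 16, tr(H) = -12.
det(H) > 0 and tr(H) < 0, so H is negative definite everywhere: concave.

concave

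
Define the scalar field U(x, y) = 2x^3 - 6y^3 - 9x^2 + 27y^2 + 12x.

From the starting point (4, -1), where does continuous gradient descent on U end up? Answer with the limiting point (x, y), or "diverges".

(2, 0)

U is separable, so gradient descent decouples: x follows -∂U/∂x, y follows -∂U/∂y.
∂U/∂x = 6(x - 2)(x - 1); at x=4 this is 36, so x decreases.
∂U/∂y = -18y(y - 3); at y=-1 this is -72, so y increases.
x converges to its nearest critical value 2 (a local min of the x-part); y converges to 0. The iterate converges to (2, 0).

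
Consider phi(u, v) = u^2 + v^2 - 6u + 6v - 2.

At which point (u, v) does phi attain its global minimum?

(3, -3)

phi(u,v) separates as P(u) + Q(v) − 2, so its minimum is min P + min Q − 2.
P'(u) = 2u - 6 vanishes at u ∈ {3}; Q'(v) = 2v + 6 vanishes at v ∈ {-3}.
Local minima of P (where P''>0): P(3)=-9. Local minima of Q: Q(-3)=-9.
So the global minimum of phi is P(3) + Q(-3) − 2 = -9 − 9 − 2 = -20, attained at (3, -3).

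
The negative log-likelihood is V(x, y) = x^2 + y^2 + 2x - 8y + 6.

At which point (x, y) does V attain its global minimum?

V(x,y) separates as P(x) + Q(y) + 6, so its minimum is min P + min Q + 6.
P'(x) = 2x + 2 vanishes at x ∈ {-1}; Q'(y) = 2y - 8 vanishes at y ∈ {4}.
Local minima of P (where P''>0): P(-1)=-1. Local minima of Q: Q(4)=-16.
So the global minimum of V is P(-1) + Q(4) + 6 = -1 − 16 + 6 = -11, attained at (-1, 4).

(-1, 4)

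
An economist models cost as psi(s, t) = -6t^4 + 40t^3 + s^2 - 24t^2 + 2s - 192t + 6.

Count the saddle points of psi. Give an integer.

psi separates as a function of s plus a function of t, so ∇psi=0 decouples.
∂psi/∂s = 2(s + 1) = 0 at s ∈ {-1}; ∂psi/∂t = -24(t - 4)(t - 2)(t + 1) = 0 at t ∈ {-1, 2, 4}.
The Hessian is diagonal: diag(psi_ss, psi_tt). Second derivatives: psi_ss(-1)=2; psi_tt(-1)=-360, psi_tt(2)=144, psi_tt(4)=-240.
Saddle points occur where the two diagonal entries have opposite signs: (-1, -1), (-1, 4). Count: 2.

2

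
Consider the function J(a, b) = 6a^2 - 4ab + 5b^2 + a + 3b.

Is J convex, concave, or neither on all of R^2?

J is quadratic, so its Hessian is the constant matrix H = [[12, -4], [-4, 10]].
det(H) = 104, tr(H) = 22.
det(H) > 0 and tr(H) > 0, so H is positive definite everywhere: convex.

convex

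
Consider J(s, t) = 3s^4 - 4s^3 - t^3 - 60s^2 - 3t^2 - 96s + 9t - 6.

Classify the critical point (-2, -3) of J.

local minimum

The mixed partial ∂²J/∂s∂t is 0, so the Hessian at any point is diag(J_ss, J_tt) = diag(12(3s^2 - 2s - 10), -6(t + 1)).
At (-2, -3): H = diag(72, 12).
Both eigenvalues are positive, so H is positive definite: a local minimum.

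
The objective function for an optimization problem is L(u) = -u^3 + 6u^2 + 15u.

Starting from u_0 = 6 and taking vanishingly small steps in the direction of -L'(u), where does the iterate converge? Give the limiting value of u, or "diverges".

diverges

L'(u) = -3(u - 5)(u + 1), so L'(6) = -21.
Gradient descent moves in the -L' direction, i.e. u is increasing.
There is no critical point above u=6, and L' keeps the same sign, so the iterate runs off to +∞.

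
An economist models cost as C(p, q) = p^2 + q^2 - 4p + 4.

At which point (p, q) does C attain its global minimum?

(2, 0)

C(p,q) separates as A(p) + B(q) + 4, so its minimum is min A + min B + 4.
A'(p) = 2p - 4 vanishes at p ∈ {2}; B'(q) = 2q vanishes at q ∈ {0}.
Local minima of A (where A''>0): A(2)=-4. Local minima of B: B(0)=0.
So the global minimum of C is A(2) + B(0) + 4 = -4 + 0 + 4 = 0, attained at (2, 0).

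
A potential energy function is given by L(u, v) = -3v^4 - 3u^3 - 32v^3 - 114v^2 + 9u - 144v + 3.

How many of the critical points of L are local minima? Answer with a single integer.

L separates as a function of u plus a function of v, so ∇L=0 decouples.
∂L/∂u = -9(u - 1)(u + 1) = 0 at u ∈ {-1, 1}; ∂L/∂v = -12(v + 1)(v + 3)(v + 4) = 0 at v ∈ {-4, -3, -1}.
The Hessian is diagonal: diag(L_uu, L_vv). Second derivatives: L_uu(-1)=18, L_uu(1)=-18; L_vv(-4)=-36, L_vv(-3)=24, L_vv(-1)=-72.
Local minima occur where both diagonal entries positive: (-1, -3). Count: 1.

1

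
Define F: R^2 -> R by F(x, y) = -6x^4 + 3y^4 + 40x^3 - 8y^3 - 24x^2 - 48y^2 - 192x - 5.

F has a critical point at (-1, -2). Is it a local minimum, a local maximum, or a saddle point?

The mixed partial ∂²F/∂x∂y is 0, so the Hessian at any point is diag(F_xx, F_yy) = diag(24(-3x^2 + 10x - 2), 12(3y^2 - 4y - 8)).
At (-1, -2): H = diag(-360, 144).
The eigenvalues have opposite signs, so H is indefinite: a saddle point.

saddle point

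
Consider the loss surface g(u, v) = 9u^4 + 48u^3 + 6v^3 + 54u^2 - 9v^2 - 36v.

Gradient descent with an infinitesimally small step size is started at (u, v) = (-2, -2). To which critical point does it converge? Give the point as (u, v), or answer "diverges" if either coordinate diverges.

g is separable, so gradient descent decouples: u follows -∂g/∂u, v follows -∂g/∂v.
∂g/∂u = 36u(u + 1)(u + 3); at u=-2 this is 72, so u decreases.
∂g/∂v = 18(v - 2)(v + 1); at v=-2 this is 72, so v decreases.
The v-coordinate has no critical point in that direction and runs off to infinity.

diverges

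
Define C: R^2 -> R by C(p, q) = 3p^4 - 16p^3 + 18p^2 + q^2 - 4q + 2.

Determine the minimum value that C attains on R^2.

C(p,q) separates as A(p) + B(q) + 2, so its minimum is min A + min B + 2.
A'(p) = 12p(p - 3)(p - 1) vanishes at p ∈ {0, 1, 3}; B'(q) = 2q - 4 vanishes at q ∈ {2}.
Local minima of A (where A''>0): A(0)=0, A(3)=-27. Local minima of B: B(2)=-4.
So the global minimum of C is A(3) + B(2) + 2 = -27 − 4 + 2 = -29, attained at (3, 2).

-29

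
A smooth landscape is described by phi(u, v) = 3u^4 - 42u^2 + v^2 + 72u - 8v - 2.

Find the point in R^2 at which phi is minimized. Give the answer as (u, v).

(-3, 4)

phi(u,v) separates as P(u) + Q(v) − 2, so its minimum is min P + min Q − 2.
P'(u) = 12(u - 2)(u - 1)(u + 3) vanishes at u ∈ {-3, 1, 2}; Q'(v) = 2v - 8 vanishes at v ∈ {4}.
Local minima of P (where P''>0): P(-3)=-351, P(2)=24. Local minima of Q: Q(4)=-16.
So the global minimum of phi is P(-3) + Q(4) − 2 = -351 − 16 − 2 = -369, attained at (-3, 4).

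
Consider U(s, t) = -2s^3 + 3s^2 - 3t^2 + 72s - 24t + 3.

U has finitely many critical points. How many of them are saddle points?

1

U separates as a function of s plus a function of t, so ∇U=0 decouples.
∂U/∂s = -6(s - 4)(s + 3) = 0 at s ∈ {-3, 4}; ∂U/∂t = -6(t + 4) = 0 at t ∈ {-4}.
The Hessian is diagonal: diag(U_ss, U_tt). Second derivatives: U_ss(-3)=42, U_ss(4)=-42; U_tt(-4)=-6.
Saddle points occur where the two diagonal entries have opposite signs: (-3, -4). Count: 1.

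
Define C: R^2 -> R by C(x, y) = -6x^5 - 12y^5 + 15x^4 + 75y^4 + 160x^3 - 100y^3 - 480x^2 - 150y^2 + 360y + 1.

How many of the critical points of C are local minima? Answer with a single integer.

4

C separates as a function of x plus a function of y, so ∇C=0 decouples.
∂C/∂x = -30x(x - 4)(x - 2)(x + 4) = 0 at x ∈ {-4, 0, 2, 4}; ∂C/∂y = -60(y - 3)(y - 2)(y - 1)(y + 1) = 0 at y ∈ {-1, 1, 2, 3}.
The Hessian is diagonal: diag(C_xx, C_yy). Second derivatives: C_xx(-4)=5760, C_xx(0)=-960, C_xx(2)=720, C_xx(4)=-1920; C_yy(-1)=1440, C_yy(1)=-240, C_yy(2)=180, C_yy(3)=-480.
Local minima occur where both diagonal entries positive: (-4, -1), (-4, 2), (2, -1), (2, 2). Count: 4.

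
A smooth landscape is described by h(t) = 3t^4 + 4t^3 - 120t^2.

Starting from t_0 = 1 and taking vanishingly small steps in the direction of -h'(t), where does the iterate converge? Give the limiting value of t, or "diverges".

h'(t) = 12t(t - 4)(t + 5), so h'(1) = -216.
Gradient descent moves in the -h' direction, i.e. t is increasing.
The nearest critical point in that direction is t = 4, where h'' = 432 > 0 (a local minimum). The iterate converges there.

4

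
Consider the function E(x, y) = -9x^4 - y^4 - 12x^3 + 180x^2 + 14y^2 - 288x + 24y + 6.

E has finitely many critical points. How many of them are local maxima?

E separates as a function of x plus a function of y, so ∇E=0 decouples.
∂E/∂x = -36(x - 2)(x - 1)(x + 4) = 0 at x ∈ {-4, 1, 2}; ∂E/∂y = -4(y - 3)(y + 1)(y + 2) = 0 at y ∈ {-2, -1, 3}.
The Hessian is diagonal: diag(E_xx, E_yy). Second derivatives: E_xx(-4)=-1080, E_xx(1)=180, E_xx(2)=-216; E_yy(-2)=-20, E_yy(-1)=16, E_yy(3)=-80.
Local maxima occur where both diagonal entries negative: (-4, -2), (-4, 3), (2, -2), (2, 3). Count: 4.

4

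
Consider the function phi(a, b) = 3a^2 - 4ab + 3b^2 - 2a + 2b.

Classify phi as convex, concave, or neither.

phi is quadratic, so its Hessian is the constant matrix H = [[6, -4], [-4, 6]].
det(H) = 20, tr(H) = 12.
det(H) > 0 and tr(H) > 0, so H is positive definite everywhere: convex.

convex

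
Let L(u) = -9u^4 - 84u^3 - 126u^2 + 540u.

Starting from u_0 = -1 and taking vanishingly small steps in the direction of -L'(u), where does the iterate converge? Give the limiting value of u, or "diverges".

L'(u) = -36(u - 1)(u + 3)(u + 5), so L'(-1) = 576.
Gradient descent moves in the -L' direction, i.e. u is decreasing.
The nearest critical point in that direction is u = -3, where L'' = 288 > 0 (a local minimum). The iterate converges there.

-3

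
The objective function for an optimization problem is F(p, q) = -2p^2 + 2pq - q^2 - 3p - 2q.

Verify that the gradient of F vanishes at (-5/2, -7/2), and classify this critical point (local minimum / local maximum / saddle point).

local maximum

∇F = (-4p + 2q - 3, 2p - 2q - 2); substituting (-5/2, -7/2) gives ∇F = (0, 0), so (-5/2, -7/2) is indeed a critical point.
The Hessian of F is constant: H = [[-4, 2], [2, -2]].
det(H) = (-4)·(-2) − 2² = 4.
det(H) > 0 and tr(H) = -6 < 0, so H is negative definite and the point is a local maximum.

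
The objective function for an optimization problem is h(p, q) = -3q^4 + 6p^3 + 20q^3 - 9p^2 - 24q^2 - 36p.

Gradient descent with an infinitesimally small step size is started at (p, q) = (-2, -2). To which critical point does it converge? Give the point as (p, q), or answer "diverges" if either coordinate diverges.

diverges

h is separable, so gradient descent decouples: p follows -∂h/∂p, q follows -∂h/∂q.
∂h/∂p = 18(p - 2)(p + 1); at p=-2 this is 72, so p decreases.
∂h/∂q = -12q(q - 4)(q - 1); at q=-2 this is 432, so q decreases.
The p-coordinate has no critical point in that direction and runs off to infinity.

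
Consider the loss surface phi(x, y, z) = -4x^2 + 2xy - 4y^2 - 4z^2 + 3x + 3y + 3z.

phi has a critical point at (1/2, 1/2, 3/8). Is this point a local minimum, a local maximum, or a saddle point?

local maximum

The Hessian is constant: H = [[-8, 2, 0], [2, -8, 0], [0, 0, -8]].
Leading principal minors: Δ₁ = -8, Δ₂ = 60, Δ₃ = -480.
The minors alternate sign starting negative (−, +, −), so H is negative definite: a local maximum.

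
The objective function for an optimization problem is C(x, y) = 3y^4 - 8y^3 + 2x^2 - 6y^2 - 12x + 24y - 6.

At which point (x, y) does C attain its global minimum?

(3, -1)

C(x,y) separates as P(x) + Q(y) − 6, so its minimum is min P + min Q − 6.
P'(x) = 4x - 12 vanishes at x ∈ {3}; Q'(y) = 12(y - 2)(y - 1)(y + 1) vanishes at y ∈ {-1, 1, 2}.
Local minima of P (where P''>0): P(3)=-18. Local minima of Q: Q(-1)=-19, Q(2)=8.
So the global minimum of C is P(3) + Q(-1) − 6 = -18 − 19 − 6 = -43, attained at (3, -1).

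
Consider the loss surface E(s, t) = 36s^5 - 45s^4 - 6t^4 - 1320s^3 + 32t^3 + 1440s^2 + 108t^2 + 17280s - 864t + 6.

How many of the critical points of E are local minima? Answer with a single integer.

2

E separates as a function of s plus a function of t, so ∇E=0 decouples.
∂E/∂s = 180(s - 4)(s - 3)(s + 2)(s + 4) = 0 at s ∈ {-4, -2, 3, 4}; ∂E/∂t = -24(t - 4)(t - 3)(t + 3) = 0 at t ∈ {-3, 3, 4}.
The Hessian is diagonal: diag(E_ss, E_tt). Second derivatives: E_ss(-4)=-20160, E_ss(-2)=10800, E_ss(3)=-6300, E_ss(4)=8640; E_tt(-3)=-1008, E_tt(3)=144, E_tt(4)=-168.
Local minima occur where both diagonal entries positive: (-2, 3), (4, 3). Count: 2.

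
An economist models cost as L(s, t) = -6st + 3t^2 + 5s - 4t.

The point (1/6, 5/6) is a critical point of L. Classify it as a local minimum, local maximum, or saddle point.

saddle point

The Hessian of L is constant: H = [[0, -6], [-6, 6]].
det(H) = 0·6 − (-6)² = -36.
Since det(H) < 0, H is indefinite and the critical point is a saddle point.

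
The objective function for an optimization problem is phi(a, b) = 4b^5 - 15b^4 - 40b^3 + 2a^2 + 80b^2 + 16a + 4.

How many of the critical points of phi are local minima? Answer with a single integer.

2

phi separates as a function of a plus a function of b, so ∇phi=0 decouples.
∂phi/∂a = 4(a + 4) = 0 at a ∈ {-4}; ∂phi/∂b = 20b(b - 4)(b - 1)(b + 2) = 0 at b ∈ {-2, 0, 1, 4}.
The Hessian is diagonal: diag(phi_aa, phi_bb). Second derivatives: phi_aa(-4)=4; phi_bb(-2)=-720, phi_bb(0)=160, phi_bb(1)=-180, phi_bb(4)=1440.
Local minima occur where both diagonal entries positive: (-4, 0), (-4, 4). Count: 2.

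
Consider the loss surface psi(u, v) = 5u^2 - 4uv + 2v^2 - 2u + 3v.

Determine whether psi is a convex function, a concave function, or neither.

psi is quadratic, so its Hessian is the constant matrix H = [[10, -4], [-4, 4]].
det(H) = 24, tr(H) = 14.
det(H) > 0 and tr(H) > 0, so H is positive definite everywhere: convex.

convex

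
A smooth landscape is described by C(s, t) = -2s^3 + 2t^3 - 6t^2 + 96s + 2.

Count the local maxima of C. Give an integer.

1

C separates as a function of s plus a function of t, so ∇C=0 decouples.
∂C/∂s = -6(s - 4)(s + 4) = 0 at s ∈ {-4, 4}; ∂C/∂t = 6t(t - 2) = 0 at t ∈ {0, 2}.
The Hessian is diagonal: diag(C_ss, C_tt). Second derivatives: C_ss(-4)=48, C_ss(4)=-48; C_tt(0)=-12, C_tt(2)=12.
Local maxima occur where both diagonal entries negative: (4, 0). Count: 1.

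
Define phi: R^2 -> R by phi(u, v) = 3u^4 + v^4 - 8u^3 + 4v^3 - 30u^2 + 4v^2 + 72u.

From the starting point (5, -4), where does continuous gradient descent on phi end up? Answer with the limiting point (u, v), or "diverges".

phi is separable, so gradient descent decouples: u follows -∂phi/∂u, v follows -∂phi/∂v.
∂phi/∂u = 12(u - 3)(u - 1)(u + 2); at u=5 this is 672, so u decreases.
∂phi/∂v = 4v(v + 1)(v + 2); at v=-4 this is -96, so v increases.
u converges to its nearest critical value 3 (a local min of the u-part); v converges to -2. The iterate converges to (3, -2).

(3, -2)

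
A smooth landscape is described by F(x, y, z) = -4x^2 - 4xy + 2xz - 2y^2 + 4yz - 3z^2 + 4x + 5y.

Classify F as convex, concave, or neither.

F is quadratic, so its Hessian is the constant matrix H = [[-8, -4, 2], [-4, -4, 4], [2, 4, -6]].
Leading principal minors: -8, 16, -16.
Signs alternate −, +, − ⇒ H ≺ 0 ⇒ concave.

concave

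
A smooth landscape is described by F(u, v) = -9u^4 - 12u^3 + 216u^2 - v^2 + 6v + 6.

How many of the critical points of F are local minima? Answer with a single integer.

F separates as a function of u plus a function of v, so ∇F=0 decouples.
∂F/∂u = -36u(u - 3)(u + 4) = 0 at u ∈ {-4, 0, 3}; ∂F/∂v = -2(v - 3) = 0 at v ∈ {3}.
The Hessian is diagonal: diag(F_uu, F_vv). Second derivatives: F_uu(-4)=-1008, F_uu(0)=432, F_uu(3)=-756; F_vv(3)=-2.
Local minima occur where both diagonal entries positive: none. Count: 0.

0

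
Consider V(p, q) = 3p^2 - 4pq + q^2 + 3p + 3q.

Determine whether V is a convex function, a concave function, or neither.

V is quadratic, so its Hessian is the constant matrix H = [[6, -4], [-4, 2]].
det(H) = -4, tr(H) = 8.
det(H) < 0, so H is indefinite: neither convex nor concave.

neither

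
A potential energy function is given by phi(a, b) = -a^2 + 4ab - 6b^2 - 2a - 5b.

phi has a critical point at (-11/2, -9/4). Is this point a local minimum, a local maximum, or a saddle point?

The Hessian of phi is constant: H = [[-2, 4], [4, -12]].
det(H) = (-2)·(-12) − 4² = 8.
det(H) > 0 and tr(H) = -14 < 0, so H is negative definite and the point is a local maximum.

local maximum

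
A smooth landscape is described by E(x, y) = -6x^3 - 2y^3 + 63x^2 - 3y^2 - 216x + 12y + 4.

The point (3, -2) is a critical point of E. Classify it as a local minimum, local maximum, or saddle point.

local minimum

The mixed partial ∂²E/∂x∂y is 0, so the Hessian at any point is diag(E_xx, E_yy) = diag(18(-2x + 7), -6(2y + 1)).
At (3, -2): H = diag(18, 18).
Both eigenvalues are positive, so H is positive definite: a local minimum.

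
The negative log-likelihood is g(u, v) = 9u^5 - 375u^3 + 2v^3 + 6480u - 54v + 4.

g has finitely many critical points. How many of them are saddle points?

g separates as a function of u plus a function of v, so ∇g=0 decouples.
∂g/∂u = 45(u - 4)(u - 3)(u + 3)(u + 4) = 0 at u ∈ {-4, -3, 3, 4}; ∂g/∂v = 6(v - 3)(v + 3) = 0 at v ∈ {-3, 3}.
The Hessian is diagonal: diag(g_uu, g_vv). Second derivatives: g_uu(-4)=-2520, g_uu(-3)=1890, g_uu(3)=-1890, g_uu(4)=2520; g_vv(-3)=-36, g_vv(3)=36.
Saddle points occur where the two diagonal entries have opposite signs: (-4, 3), (-3, -3), (3, 3), (4, -3). Count: 4.

4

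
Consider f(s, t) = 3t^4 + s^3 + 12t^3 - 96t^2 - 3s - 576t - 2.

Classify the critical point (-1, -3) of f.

local maximum

The mixed partial ∂²f/∂s∂t is 0, so the Hessian at any point is diag(f_ss, f_tt) = diag(6s, 12(3t^2 + 6t - 16)).
At (-1, -3): H = diag(-6, -84).
Both eigenvalues are negative, so H is negative definite: a local maximum.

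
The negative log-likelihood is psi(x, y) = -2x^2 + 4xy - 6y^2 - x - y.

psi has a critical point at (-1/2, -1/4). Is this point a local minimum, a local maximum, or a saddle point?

local maximum

The Hessian of psi is constant: H = [[-4, 4], [4, -12]].
det(H) = (-4)·(-12) − 4² = 32.
det(H) > 0 and tr(H) = -16 < 0, so H is negative definite and the point is a local maximum.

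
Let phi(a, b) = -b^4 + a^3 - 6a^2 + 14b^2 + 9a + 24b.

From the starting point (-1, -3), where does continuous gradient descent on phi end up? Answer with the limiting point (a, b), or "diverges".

diverges

phi is separable, so gradient descent decouples: a follows -∂phi/∂a, b follows -∂phi/∂b.
∂phi/∂a = 3(a - 3)(a - 1); at a=-1 this is 24, so a decreases.
∂phi/∂b = -4(b - 3)(b + 1)(b + 2); at b=-3 this is 48, so b decreases.
The a-coordinate has no critical point in that direction and runs off to infinity.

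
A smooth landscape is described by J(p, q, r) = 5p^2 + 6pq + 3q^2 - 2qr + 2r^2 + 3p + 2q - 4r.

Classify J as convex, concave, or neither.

J is quadratic, so its Hessian is the constant matrix H = [[10, 6, 0], [6, 6, -2], [0, -2, 4]].
Leading principal minors: 10, 24, 56.
All positive ⇒ H ≻ 0 ⇒ convex.

convex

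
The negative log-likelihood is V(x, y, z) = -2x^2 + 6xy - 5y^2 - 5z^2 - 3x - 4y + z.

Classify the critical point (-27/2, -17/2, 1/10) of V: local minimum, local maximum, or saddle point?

local maximum

The Hessian is constant: H = [[-4, 6, 0], [6, -10, 0], [0, 0, -10]].
Leading principal minors: Δ₁ = -4, Δ₂ = 4, Δ₃ = -40.
The minors alternate sign starting negative (−, +, −), so H is negative definite: a local maximum.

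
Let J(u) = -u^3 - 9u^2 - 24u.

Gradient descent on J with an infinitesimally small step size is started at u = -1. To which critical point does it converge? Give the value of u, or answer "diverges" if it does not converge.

J'(u) = -3(u + 2)(u + 4), so J'(-1) = -9.
Gradient descent moves in the -J' direction, i.e. u is increasing.
There is no critical point above u=-1, and J' keeps the same sign, so the iterate runs off to +∞.

diverges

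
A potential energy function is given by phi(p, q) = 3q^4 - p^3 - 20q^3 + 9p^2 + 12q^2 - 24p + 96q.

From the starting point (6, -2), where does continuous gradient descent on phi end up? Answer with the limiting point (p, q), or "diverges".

phi is separable, so gradient descent decouples: p follows -∂phi/∂p, q follows -∂phi/∂q.
∂phi/∂p = -3(p - 4)(p - 2); at p=6 this is -24, so p increases.
∂phi/∂q = 12(q - 4)(q - 2)(q + 1); at q=-2 this is -288, so q increases.
The p-coordinate has no critical point in that direction and runs off to infinity.

diverges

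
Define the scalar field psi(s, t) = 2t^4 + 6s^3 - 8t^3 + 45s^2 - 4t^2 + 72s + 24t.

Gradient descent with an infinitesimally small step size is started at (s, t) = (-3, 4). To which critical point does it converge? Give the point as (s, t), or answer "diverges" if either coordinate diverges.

(-1, 3)

psi is separable, so gradient descent decouples: s follows -∂psi/∂s, t follows -∂psi/∂t.
∂psi/∂s = 18(s + 1)(s + 4); at s=-3 this is -36, so s increases.
∂psi/∂t = 8(t - 3)(t - 1)(t + 1); at t=4 this is 120, so t decreases.
s converges to its nearest critical value -1 (a local min of the s-part); t converges to 3. The iterate converges to (-1, 3).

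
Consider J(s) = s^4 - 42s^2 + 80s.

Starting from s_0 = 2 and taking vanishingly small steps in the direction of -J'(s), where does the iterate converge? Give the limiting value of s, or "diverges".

4

J'(s) = 4(s - 4)(s - 1)(s + 5), so J'(2) = -56.
Gradient descent moves in the -J' direction, i.e. s is increasing.
The nearest critical point in that direction is s = 4, where J'' = 108 > 0 (a local minimum). The iterate converges there.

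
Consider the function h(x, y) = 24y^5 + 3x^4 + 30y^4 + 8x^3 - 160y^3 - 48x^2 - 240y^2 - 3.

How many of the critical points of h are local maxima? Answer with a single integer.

2

h separates as a function of x plus a function of y, so ∇h=0 decouples.
∂h/∂x = 12x(x - 2)(x + 4) = 0 at x ∈ {-4, 0, 2}; ∂h/∂y = 120y(y - 2)(y + 1)(y + 2) = 0 at y ∈ {-2, -1, 0, 2}.
The Hessian is diagonal: diag(h_xx, h_yy). Second derivatives: h_xx(-4)=288, h_xx(0)=-96, h_xx(2)=144; h_yy(-2)=-960, h_yy(-1)=360, h_yy(0)=-480, h_yy(2)=2880.
Local maxima occur where both diagonal entries negative: (0, -2), (0, 0). Count: 2.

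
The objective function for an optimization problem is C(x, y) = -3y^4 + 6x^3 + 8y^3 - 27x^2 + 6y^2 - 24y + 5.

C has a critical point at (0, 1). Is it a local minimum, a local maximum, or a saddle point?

The mixed partial ∂²C/∂x∂y is 0, so the Hessian at any point is diag(C_xx, C_yy) = diag(18(2x - 3), 12(-3y^2 + 4y + 1)).
At (0, 1): H = diag(-54, 24).
The eigenvalues have opposite signs, so H is indefinite: a saddle point.

saddle point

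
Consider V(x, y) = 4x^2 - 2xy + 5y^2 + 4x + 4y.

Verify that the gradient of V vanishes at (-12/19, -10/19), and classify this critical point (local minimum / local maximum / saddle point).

∇V = (8x - 2y + 4, -2x + 10y + 4); substituting (-12/19, -10/19) gives ∇V = (0, 0), so (-12/19, -10/19) is indeed a critical point.
The Hessian of V is constant: H = [[8, -2], [-2, 10]].
det(H) = 8·10 − (-2)² = 76.
det(H) > 0 and tr(H) = 18 > 0, so H is positive definite and the point is a local minimum.

local minimum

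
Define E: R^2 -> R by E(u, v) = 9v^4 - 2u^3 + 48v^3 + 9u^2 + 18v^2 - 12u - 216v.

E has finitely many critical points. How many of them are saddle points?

E separates as a function of u plus a function of v, so ∇E=0 decouples.
∂E/∂u = -6(u - 2)(u - 1) = 0 at u ∈ {1, 2}; ∂E/∂v = 36(v - 1)(v + 2)(v + 3) = 0 at v ∈ {-3, -2, 1}.
The Hessian is diagonal: diag(E_uu, E_vv). Second derivatives: E_uu(1)=6, E_uu(2)=-6; E_vv(-3)=144, E_vv(-2)=-108, E_vv(1)=432.
Saddle points occur where the two diagonal entries have opposite signs: (1, -2), (2, -3), (2, 1). Count: 3.

3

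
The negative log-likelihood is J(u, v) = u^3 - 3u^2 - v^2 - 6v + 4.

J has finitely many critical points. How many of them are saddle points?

J separates as a function of u plus a function of v, so ∇J=0 decouples.
∂J/∂u = 3u(u - 2) = 0 at u ∈ {0, 2}; ∂J/∂v = -2(v + 3) = 0 at v ∈ {-3}.
The Hessian is diagonal: diag(J_uu, J_vv). Second derivatives: J_uu(0)=-6, J_uu(2)=6; J_vv(-3)=-2.
Saddle points occur where the two diagonal entries have opposite signs: (2, -3). Count: 1.

1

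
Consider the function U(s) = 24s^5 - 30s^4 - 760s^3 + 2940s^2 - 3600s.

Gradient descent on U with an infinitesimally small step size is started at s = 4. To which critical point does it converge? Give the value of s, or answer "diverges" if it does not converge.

3

U'(s) = 120(s - 3)(s - 2)(s - 1)(s + 5), so U'(4) = 6480.
Gradient descent moves in the -U' direction, i.e. s is decreasing.
The nearest critical point in that direction is s = 3, where U'' = 1920 > 0 (a local minimum). The iterate converges there.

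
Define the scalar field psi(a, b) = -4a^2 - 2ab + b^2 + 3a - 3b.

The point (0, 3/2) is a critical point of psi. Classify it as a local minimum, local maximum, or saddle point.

saddle point

The Hessian of psi is constant: H = [[-8, -2], [-2, 2]].
det(H) = (-8)·2 − (-2)² = -20.
Since det(H) < 0, H is indefinite and the critical point is a saddle point.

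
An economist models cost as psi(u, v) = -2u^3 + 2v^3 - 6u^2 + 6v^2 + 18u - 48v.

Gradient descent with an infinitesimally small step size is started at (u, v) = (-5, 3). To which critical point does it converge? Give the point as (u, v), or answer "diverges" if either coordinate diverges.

(-3, 2)

psi is separable, so gradient descent decouples: u follows -∂psi/∂u, v follows -∂psi/∂v.
∂psi/∂u = -6(u - 1)(u + 3); at u=-5 this is -72, so u increases.
∂psi/∂v = 6(v - 2)(v + 4); at v=3 this is 42, so v decreases.
u converges to its nearest critical value -3 (a local min of the u-part); v converges to 2. The iterate converges to (-3, 2).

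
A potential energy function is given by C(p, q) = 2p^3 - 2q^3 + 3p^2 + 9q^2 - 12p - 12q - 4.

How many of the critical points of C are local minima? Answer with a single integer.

1

C separates as a function of p plus a function of q, so ∇C=0 decouples.
∂C/∂p = 6(p - 1)(p + 2) = 0 at p ∈ {-2, 1}; ∂C/∂q = -6(q - 2)(q - 1) = 0 at q ∈ {1, 2}.
The Hessian is diagonal: diag(C_pp, C_qq). Second derivatives: C_pp(-2)=-18, C_pp(1)=18; C_qq(1)=6, C_qq(2)=-6.
Local minima occur where both diagonal entries positive: (1, 1). Count: 1.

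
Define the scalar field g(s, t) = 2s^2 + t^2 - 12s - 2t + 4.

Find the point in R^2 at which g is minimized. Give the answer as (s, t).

(3, 1)

g(s,t) separates as P(s) + Q(t) + 4, so its minimum is min P + min Q + 4.
P'(s) = 4s - 12 vanishes at s ∈ {3}; Q'(t) = 2(t - 1) vanishes at t ∈ {1}.
Local minima of P (where P''>0): P(3)=-18. Local minima of Q: Q(1)=-1.
So the global minimum of g is P(3) + Q(1) + 4 = -18 − 1 + 4 = -15, attained at (3, 1).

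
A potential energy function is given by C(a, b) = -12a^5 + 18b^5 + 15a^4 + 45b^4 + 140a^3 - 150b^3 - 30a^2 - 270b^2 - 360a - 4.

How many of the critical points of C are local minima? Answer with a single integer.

C separates as a function of a plus a function of b, so ∇C=0 decouples.
∂C/∂a = -60(a - 3)(a - 1)(a + 1)(a + 2) = 0 at a ∈ {-2, -1, 1, 3}; ∂C/∂b = 90b(b - 2)(b + 1)(b + 3) = 0 at b ∈ {-3, -1, 0, 2}.
The Hessian is diagonal: diag(C_aa, C_bb). Second derivatives: C_aa(-2)=900, C_aa(-1)=-480, C_aa(1)=720, C_aa(3)=-2400; C_bb(-3)=-2700, C_bb(-1)=540, C_bb(0)=-540, C_bb(2)=2700.
Local minima occur where both diagonal entries positive: (-2, -1), (-2, 2), (1, -1), (1, 2). Count: 4.

4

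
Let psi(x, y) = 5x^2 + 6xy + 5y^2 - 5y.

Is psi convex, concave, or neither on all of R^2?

convex

psi is quadratic, so its Hessian is the constant matrix H = [[10, 6], [6, 10]].
det(H) = 64, tr(H) = 20.
det(H) > 0 and tr(H) > 0, so H is positive definite everywhere: convex.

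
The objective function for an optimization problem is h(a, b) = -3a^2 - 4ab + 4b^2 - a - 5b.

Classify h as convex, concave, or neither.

h is quadratic, so its Hessian is the constant matrix H = [[-6, -4], [-4, 8]].
det(H) = -64, tr(H) = 2.
det(H) < 0, so H is indefinite: neither convex nor concave.

neither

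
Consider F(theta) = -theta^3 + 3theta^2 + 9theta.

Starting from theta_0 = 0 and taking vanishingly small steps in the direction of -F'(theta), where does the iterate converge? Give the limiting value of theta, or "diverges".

F'(theta) = -3(theta - 3)(theta + 1), so F'(0) = 9.
Gradient descent moves in the -F' direction, i.e. theta is decreasing.
The nearest critical point in that direction is theta = -1, where F'' = 12 > 0 (a local minimum). The iterate converges there.

-1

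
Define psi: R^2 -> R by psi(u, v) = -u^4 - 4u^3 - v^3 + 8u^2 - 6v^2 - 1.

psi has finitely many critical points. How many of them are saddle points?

psi separates as a function of u plus a function of v, so ∇psi=0 decouples.
∂psi/∂u = -4u(u - 1)(u + 4) = 0 at u ∈ {-4, 0, 1}; ∂psi/∂v = -3v(v + 4) = 0 at v ∈ {-4, 0}.
The Hessian is diagonal: diag(psi_uu, psi_vv). Second derivatives: psi_uu(-4)=-80, psi_uu(0)=16, psi_uu(1)=-20; psi_vv(-4)=12, psi_vv(0)=-12.
Saddle points occur where the two diagonal entries have opposite signs: (-4, -4), (0, 0), (1, -4). Count: 3.

3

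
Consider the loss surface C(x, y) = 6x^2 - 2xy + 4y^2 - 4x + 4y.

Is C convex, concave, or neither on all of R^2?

C is quadratic, so its Hessian is the constant matrix H = [[12, -2], [-2, 8]].
det(H) = 92, tr(H) = 20.
det(H) > 0 and tr(H) > 0, so H is positive definite everywhere: convex.

convex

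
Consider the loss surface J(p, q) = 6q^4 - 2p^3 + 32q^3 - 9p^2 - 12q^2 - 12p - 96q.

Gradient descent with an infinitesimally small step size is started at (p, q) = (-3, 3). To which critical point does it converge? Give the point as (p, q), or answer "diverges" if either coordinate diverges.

(-2, 1)

J is separable, so gradient descent decouples: p follows -∂J/∂p, q follows -∂J/∂q.
∂J/∂p = -6(p + 1)(p + 2); at p=-3 this is -12, so p increases.
∂J/∂q = 24(q - 1)(q + 1)(q + 4); at q=3 this is 1344, so q decreases.
p converges to its nearest critical value -2 (a local min of the p-part); q converges to 1. The iterate converges to (-2, 1).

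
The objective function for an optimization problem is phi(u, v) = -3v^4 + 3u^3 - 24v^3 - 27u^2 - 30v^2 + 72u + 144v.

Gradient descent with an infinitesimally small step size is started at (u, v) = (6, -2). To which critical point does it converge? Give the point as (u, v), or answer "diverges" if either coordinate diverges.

phi is separable, so gradient descent decouples: u follows -∂phi/∂u, v follows -∂phi/∂v.
∂phi/∂u = 9(u - 4)(u - 2); at u=6 this is 72, so u decreases.
∂phi/∂v = -12(v - 1)(v + 3)(v + 4); at v=-2 this is 72, so v decreases.
u converges to its nearest critical value 4 (a local min of the u-part); v converges to -3. The iterate converges to (4, -3).

(4, -3)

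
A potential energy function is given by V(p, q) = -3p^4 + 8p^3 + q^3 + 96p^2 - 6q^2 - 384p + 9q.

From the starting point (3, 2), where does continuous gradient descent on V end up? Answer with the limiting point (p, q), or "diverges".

V is separable, so gradient descent decouples: p follows -∂V/∂p, q follows -∂V/∂q.
∂V/∂p = -12(p - 4)(p - 2)(p + 4); at p=3 this is 84, so p decreases.
∂V/∂q = 3(q - 3)(q - 1); at q=2 this is -3, so q increases.
p converges to its nearest critical value 2 (a local min of the p-part); q converges to 3. The iterate converges to (2, 3).

(2, 3)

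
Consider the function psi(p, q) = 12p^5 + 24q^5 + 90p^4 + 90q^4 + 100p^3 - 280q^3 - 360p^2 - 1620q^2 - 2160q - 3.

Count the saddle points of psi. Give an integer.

psi separates as a function of p plus a function of q, so ∇psi=0 decouples.
∂psi/∂p = 60p(p - 1)(p + 3)(p + 4) = 0 at p ∈ {-4, -3, 0, 1}; ∂psi/∂q = 120(q - 3)(q + 1)(q + 2)(q + 3) = 0 at q ∈ {-3, -2, -1, 3}.
The Hessian is diagonal: diag(psi_pp, psi_qq). Second derivatives: psi_pp(-4)=-1200, psi_pp(-3)=720, psi_pp(0)=-720, psi_pp(1)=1200; psi_qq(-3)=-1440, psi_qq(-2)=600, psi_qq(-1)=-960, psi_qq(3)=14400.
Saddle points occur where the two diagonal entries have opposite signs: (-4, -2), (-4, 3), (-3, -3), (-3, -1), (0, -2), (0, 3), (1, -3), (1, -1). Count: 8.

8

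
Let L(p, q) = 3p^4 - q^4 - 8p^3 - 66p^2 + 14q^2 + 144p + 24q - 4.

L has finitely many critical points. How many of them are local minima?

L separates as a function of p plus a function of q, so ∇L=0 decouples.
∂L/∂p = 12(p - 4)(p - 1)(p + 3) = 0 at p ∈ {-3, 1, 4}; ∂L/∂q = -4(q - 3)(q + 1)(q + 2) = 0 at q ∈ {-2, -1, 3}.
The Hessian is diagonal: diag(L_pp, L_qq). Second derivatives: L_pp(-3)=336, L_pp(1)=-144, L_pp(4)=252; L_qq(-2)=-20, L_qq(-1)=16, L_qq(3)=-80.
Local minima occur where both diagonal entries positive: (-3, -1), (4, -1). Count: 2.

2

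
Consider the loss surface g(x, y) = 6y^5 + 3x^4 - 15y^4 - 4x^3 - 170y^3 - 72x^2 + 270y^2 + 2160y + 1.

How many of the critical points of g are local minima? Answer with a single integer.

g separates as a function of x plus a function of y, so ∇g=0 decouples.
∂g/∂x = 12x(x - 4)(x + 3) = 0 at x ∈ {-3, 0, 4}; ∂g/∂y = 30(y - 4)(y - 3)(y + 2)(y + 3) = 0 at y ∈ {-3, -2, 3, 4}.
The Hessian is diagonal: diag(g_xx, g_yy). Second derivatives: g_xx(-3)=252, g_xx(0)=-144, g_xx(4)=336; g_yy(-3)=-1260, g_yy(-2)=900, g_yy(3)=-900, g_yy(4)=1260.
Local minima occur where both diagonal entries positive: (-3, -2), (-3, 4), (4, -2), (4, 4). Count: 4.

4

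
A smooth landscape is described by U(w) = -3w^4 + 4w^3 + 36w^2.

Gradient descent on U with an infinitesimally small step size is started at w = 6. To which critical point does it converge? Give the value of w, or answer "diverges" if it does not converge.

diverges

U'(w) = -12w(w - 3)(w + 2), so U'(6) = -1728.
Gradient descent moves in the -U' direction, i.e. w is increasing.
There is no critical point above w=6, and U' keeps the same sign, so the iterate runs off to +∞.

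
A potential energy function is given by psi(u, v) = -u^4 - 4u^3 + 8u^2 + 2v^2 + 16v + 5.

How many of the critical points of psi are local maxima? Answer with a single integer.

0

psi separates as a function of u plus a function of v, so ∇psi=0 decouples.
∂psi/∂u = -4u(u - 1)(u + 4) = 0 at u ∈ {-4, 0, 1}; ∂psi/∂v = 4(v + 4) = 0 at v ∈ {-4}.
The Hessian is diagonal: diag(psi_uu, psi_vv). Second derivatives: psi_uu(-4)=-80, psi_uu(0)=16, psi_uu(1)=-20; psi_vv(-4)=4.
Local maxima occur where both diagonal entries negative: none. Count: 0.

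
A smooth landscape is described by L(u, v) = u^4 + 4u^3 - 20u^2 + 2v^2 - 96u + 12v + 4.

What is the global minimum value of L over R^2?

-293

L(u,v) separates as P(u) + Q(v) + 4, so its minimum is min P + min Q + 4.
P'(u) = 4(u - 3)(u + 2)(u + 4) vanishes at u ∈ {-4, -2, 3}; Q'(v) = 4v + 12 vanishes at v ∈ {-3}.
Local minima of P (where P''>0): P(-4)=64, P(3)=-279. Local minima of Q: Q(-3)=-18.
So the global minimum of L is P(3) + Q(-3) + 4 = -279 − 18 + 4 = -293, attained at (3, -3).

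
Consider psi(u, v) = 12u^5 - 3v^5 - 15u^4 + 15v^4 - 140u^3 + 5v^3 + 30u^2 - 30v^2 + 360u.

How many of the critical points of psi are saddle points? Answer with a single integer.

8

psi separates as a function of u plus a function of v, so ∇psi=0 decouples.
∂psi/∂u = 60(u - 3)(u - 1)(u + 1)(u + 2) = 0 at u ∈ {-2, -1, 1, 3}; ∂psi/∂v = -15v(v - 4)(v - 1)(v + 1) = 0 at v ∈ {-1, 0, 1, 4}.
The Hessian is diagonal: diag(psi_uu, psi_vv). Second derivatives: psi_uu(-2)=-900, psi_uu(-1)=480, psi_uu(1)=-720, psi_uu(3)=2400; psi_vv(-1)=150, psi_vv(0)=-60, psi_vv(1)=90, psi_vv(4)=-900.
Saddle points occur where the two diagonal entries have opposite signs: (-2, -1), (-2, 1), (-1, 0), (-1, 4), (1, -1), (1, 1), (3, 0), (3, 4). Count: 8.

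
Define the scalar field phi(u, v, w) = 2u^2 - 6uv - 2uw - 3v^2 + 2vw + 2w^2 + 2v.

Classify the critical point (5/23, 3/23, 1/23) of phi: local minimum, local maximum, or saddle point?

The Hessian is constant: H = [[4, -6, -2], [-6, -6, 2], [-2, 2, 4]].
Leading principal minors: Δ₁ = 4, Δ₂ = -60, Δ₃ = -184.
The minors fit neither the all-positive nor the alternating-sign pattern, so H is indefinite: a saddle point.

saddle point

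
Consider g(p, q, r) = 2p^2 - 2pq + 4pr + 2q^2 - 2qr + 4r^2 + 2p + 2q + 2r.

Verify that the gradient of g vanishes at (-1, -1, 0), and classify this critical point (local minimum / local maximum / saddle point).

∇g = (4p - 2q + 4r + 2, -2p + 4q - 2r + 2, 4p - 2q + 8r + 2); substituting (-1, -1, 0) gives ∇g = (0, 0, 0), so (-1, -1, 0) is indeed a critical point.
The Hessian is constant: H = [[4, -2, 4], [-2, 4, -2], [4, -2, 8]].
Leading principal minors: Δ₁ = 4, Δ₂ = 12, Δ₃ = 48.
All leading minors are positive, so H is positive definite: a local minimum.

local minimum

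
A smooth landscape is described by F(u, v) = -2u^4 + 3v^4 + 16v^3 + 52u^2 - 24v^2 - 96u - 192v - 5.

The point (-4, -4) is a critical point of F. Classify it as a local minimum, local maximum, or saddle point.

The mixed partial ∂²F/∂u∂v is 0, so the Hessian at any point is diag(F_uu, F_vv) = diag(8(-3u^2 + 13), 12(3v^2 + 8v - 4)).
At (-4, -4): H = diag(-280, 144).
The eigenvalues have opposite signs, so H is indefinite: a saddle point.

saddle point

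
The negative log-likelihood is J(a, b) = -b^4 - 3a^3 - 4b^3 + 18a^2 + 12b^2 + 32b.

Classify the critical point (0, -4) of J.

The mixed partial ∂²J/∂a∂b is 0, so the Hessian at any point is diag(J_aa, J_bb) = diag(18(-a + 2), 12(-b^2 - 2b + 2)).
At (0, -4): H = diag(36, -72).
The eigenvalues have opposite signs, so H is indefinite: a saddle point.

saddle point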